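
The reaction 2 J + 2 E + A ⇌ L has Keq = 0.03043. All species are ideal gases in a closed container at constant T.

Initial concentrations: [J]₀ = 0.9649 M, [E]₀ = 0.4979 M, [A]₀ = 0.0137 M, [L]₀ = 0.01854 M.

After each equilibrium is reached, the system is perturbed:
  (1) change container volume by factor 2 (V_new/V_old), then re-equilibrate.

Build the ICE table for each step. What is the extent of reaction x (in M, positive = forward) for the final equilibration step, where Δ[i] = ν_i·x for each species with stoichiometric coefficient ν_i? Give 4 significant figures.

Q₀ = 5.863 vs Keq = 0.03043 ⇒ Q>K, reverse
Step 1:
                    J           E           A           L
  init         0.9649      0.4979      0.0137     0.01854
  Δ           0.03652     0.03652     0.01826    -0.01826
  eq            1.001      0.5344     0.03196  2.7857e-04
  solve Keq expr → x = -0.01826; check Q = 0.03043
Then change container volume by factor 2 (V_new/V_old).
Step 2:
                    J           E           A           L
  init         0.5007      0.2672     0.01598  1.3928e-04
  Δ        2.6096e-04  2.6096e-04  1.3048e-04 -1.3048e-04
  eq            0.501      0.2675     0.01611  8.8027e-06
  solve Keq expr → x = -1.3048e-04; check Q = 0.03043

x = -1.3048e-04 M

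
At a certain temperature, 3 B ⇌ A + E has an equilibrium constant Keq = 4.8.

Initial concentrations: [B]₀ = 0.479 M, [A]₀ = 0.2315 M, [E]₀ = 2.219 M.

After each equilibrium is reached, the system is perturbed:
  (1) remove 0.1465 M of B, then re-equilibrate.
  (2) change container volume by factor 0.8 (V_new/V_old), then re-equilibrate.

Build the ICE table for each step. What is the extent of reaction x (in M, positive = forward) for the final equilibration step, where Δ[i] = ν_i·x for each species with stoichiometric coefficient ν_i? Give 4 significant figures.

Q₀ = 4.674 vs Keq = 4.8 ⇒ Q<K, forward
Step 1:
                   B          A          E
  I            0.479     0.2315      2.219
  C        -0.003375   0.001125   0.001125
  E           0.4756     0.2326       2.22
  solve Keq expr → x = 0.001125; check Q = 4.8
Then remove 0.1465 M of B.
Step 2:
                   B          A          E
  I           0.3291     0.2326       2.22
  C           0.1159   -0.03865   -0.03865
  E           0.4451      0.194      2.181
  solve Keq expr → x = -0.03865; check Q = 4.8
Then change container volume by factor 0.8 (V_new/V_old).
Step 3:
                   B          A          E
  I           0.5563     0.2425      2.727
  C         -0.03179     0.0106     0.0106
  E           0.5245     0.2531      2.737
  solve Keq expr → x = 0.0106; check Q = 4.8

x = 0.0106 M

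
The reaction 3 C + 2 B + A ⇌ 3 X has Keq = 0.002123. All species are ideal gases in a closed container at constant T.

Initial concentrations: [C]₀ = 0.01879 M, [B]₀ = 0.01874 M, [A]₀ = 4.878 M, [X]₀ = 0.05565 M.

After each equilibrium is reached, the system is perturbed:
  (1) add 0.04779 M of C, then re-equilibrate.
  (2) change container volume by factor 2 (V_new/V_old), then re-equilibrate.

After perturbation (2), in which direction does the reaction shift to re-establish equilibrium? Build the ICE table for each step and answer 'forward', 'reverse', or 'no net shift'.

Q₀ = 1.5165e+04 vs Keq = 0.002123 ⇒ Q>K, reverse
Step 1:
                    C           B           A           X
  I           0.01879     0.01874       4.878     0.05565
  C           0.05339     0.03559      0.0178    -0.05339
  E           0.07218     0.05433       4.896     0.00226
  solve Keq expr → x = -0.0178; check Q = 0.002123
Then add 0.04779 M of C.
Step 2:
                    C           B           A           X
  I              0.12     0.05433       4.896     0.00226
  C         -0.001409 -9.3934e-04 -4.6967e-04    0.001409
  E            0.1186     0.05339       4.895    0.003669
  solve Keq expr → x = 4.6967e-04; check Q = 0.002123
Then change container volume by factor 2 (V_new/V_old).
Step 3:
                    C           B           A           X
  I           0.05928      0.0267       2.448    0.001834
  C        8.8964e-04  5.9310e-04  2.9655e-04 -8.8964e-04
  E           0.06017     0.02729       2.448  9.4472e-04
  solve Keq expr → x = -2.9655e-04; check Q = 0.002123

Direction: reverse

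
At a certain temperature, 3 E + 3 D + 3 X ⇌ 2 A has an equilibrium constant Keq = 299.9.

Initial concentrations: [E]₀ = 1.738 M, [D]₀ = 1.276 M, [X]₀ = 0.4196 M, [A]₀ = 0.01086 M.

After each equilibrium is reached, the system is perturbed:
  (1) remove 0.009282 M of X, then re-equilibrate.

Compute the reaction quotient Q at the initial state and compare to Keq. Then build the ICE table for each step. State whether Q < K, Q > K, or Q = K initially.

Q₀ = 1.4637e-04; Q < K (proceeds forward)

Q₀ = 1.4637e-04 vs Keq = 299.9 ⇒ Q<K, forward
Step 1:
                  E         D         X         A
  I           1.738     1.276    0.4196   0.01086
  C         -0.3707   -0.3707   -0.3707    0.2471
  E           1.367    0.9053   0.04891     0.258
  solve Keq expr → x = 0.1236; check Q = 299.9
Then remove 0.009282 M of X.
Step 2:
                  E         D         X         A
  I           1.367    0.9053   0.03963     0.258
  C        0.007919  0.007919  0.007919 -0.005279
  E           1.375    0.9132   0.04755    0.2527
  solve Keq expr → x = -0.00264; check Q = 299.9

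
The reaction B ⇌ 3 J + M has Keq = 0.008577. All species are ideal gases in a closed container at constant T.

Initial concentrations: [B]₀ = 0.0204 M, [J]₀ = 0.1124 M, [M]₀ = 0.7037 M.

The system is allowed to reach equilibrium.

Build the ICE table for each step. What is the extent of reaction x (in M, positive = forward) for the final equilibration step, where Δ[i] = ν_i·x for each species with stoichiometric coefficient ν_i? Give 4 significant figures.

Q₀ = 0.04898 vs Keq = 0.008577 ⇒ Q>K, reverse
Step 1:
                  B         J         M
  init       0.0204    0.1124    0.7037
  Δ         0.01269  -0.03807  -0.01269
  eq        0.03309   0.07433     0.691
  solve Keq expr → x = -0.01269; check Q = 0.008577

x = -0.01269 M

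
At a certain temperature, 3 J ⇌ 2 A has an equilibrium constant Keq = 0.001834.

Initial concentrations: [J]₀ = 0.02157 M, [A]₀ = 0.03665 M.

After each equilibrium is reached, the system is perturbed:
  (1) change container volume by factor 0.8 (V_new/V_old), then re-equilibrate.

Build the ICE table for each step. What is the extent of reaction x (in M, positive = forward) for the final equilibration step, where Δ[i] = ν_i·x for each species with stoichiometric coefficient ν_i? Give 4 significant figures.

x = 6.3306e-05 M

Q₀ = 133.8 vs Keq = 0.001834 ⇒ Q>K, reverse
Step 1:
                   J          A
  Initial    0.02157    0.03665
  Change     0.05365   -0.03577
  Equil      0.07522 8.8348e-04
  solve Keq expr → x = -0.01788; check Q = 0.001834
Then change container volume by factor 0.8 (V_new/V_old).
Step 2:
                   J          A
  Initial    0.09402   0.001104
  Change  -1.8992e-04 1.2661e-04
  Equil      0.09383   0.001231
  solve Keq expr → x = 6.3306e-05; check Q = 0.001834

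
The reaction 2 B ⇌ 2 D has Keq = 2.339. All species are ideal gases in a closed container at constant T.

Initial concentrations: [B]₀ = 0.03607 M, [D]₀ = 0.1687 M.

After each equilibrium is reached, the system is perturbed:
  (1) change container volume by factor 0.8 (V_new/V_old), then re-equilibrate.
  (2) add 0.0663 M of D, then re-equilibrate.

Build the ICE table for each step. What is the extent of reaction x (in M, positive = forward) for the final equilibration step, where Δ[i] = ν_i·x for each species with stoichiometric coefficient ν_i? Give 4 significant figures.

x = -0.01311 M

Q₀ = 21.87 vs Keq = 2.339 ⇒ Q>K, reverse
Step 1:
                  B         D
  I         0.03607    0.1687
  C         0.04489  -0.04489
  E         0.08096    0.1238
  solve Keq expr → x = -0.02244; check Q = 2.339
Then change container volume by factor 0.8 (V_new/V_old).
Step 2:
                  B         D
  I          0.1012    0.1548
  C               0         0
  E          0.1012    0.1548
  solve Keq expr → x = 0; check Q = 2.339
Then add 0.0663 M of D.
Step 3:
                  B         D
  I          0.1012    0.2211
  C         0.02621  -0.02621
  E          0.1274    0.1949
  solve Keq expr → x = -0.01311; check Q = 2.339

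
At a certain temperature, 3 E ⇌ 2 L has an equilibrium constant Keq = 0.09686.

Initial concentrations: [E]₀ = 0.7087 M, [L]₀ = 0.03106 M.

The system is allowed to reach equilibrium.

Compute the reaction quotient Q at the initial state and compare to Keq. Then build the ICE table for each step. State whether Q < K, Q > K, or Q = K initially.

Q₀ = 0.00271 vs Keq = 0.09686 ⇒ Q<K, forward
Step 1:
                   E          L
  I           0.7087    0.03106
  C          -0.1489    0.09928
  E           0.5598     0.1303
  solve Keq expr → x = 0.04964; check Q = 0.09686

Q₀ = 0.00271; Q < K (proceeds forward)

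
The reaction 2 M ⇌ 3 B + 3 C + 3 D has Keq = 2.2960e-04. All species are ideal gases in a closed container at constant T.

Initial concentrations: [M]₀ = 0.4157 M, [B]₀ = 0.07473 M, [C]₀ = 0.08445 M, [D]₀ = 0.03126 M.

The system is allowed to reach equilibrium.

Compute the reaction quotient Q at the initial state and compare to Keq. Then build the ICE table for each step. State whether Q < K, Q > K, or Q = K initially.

Q₀ = 4.4431e-11; Q < K (proceeds forward)

Q₀ = 4.4431e-11 vs Keq = 2.2960e-04 ⇒ Q<K, forward
Step 1:
                    M           B           C           D
  init         0.4157     0.07473     0.08445     0.03126
  Δ           -0.1535      0.2302      0.2302      0.2302
  eq           0.2622      0.3049      0.3147      0.2615
  solve Keq expr → x = 0.07673; check Q = 2.2960e-04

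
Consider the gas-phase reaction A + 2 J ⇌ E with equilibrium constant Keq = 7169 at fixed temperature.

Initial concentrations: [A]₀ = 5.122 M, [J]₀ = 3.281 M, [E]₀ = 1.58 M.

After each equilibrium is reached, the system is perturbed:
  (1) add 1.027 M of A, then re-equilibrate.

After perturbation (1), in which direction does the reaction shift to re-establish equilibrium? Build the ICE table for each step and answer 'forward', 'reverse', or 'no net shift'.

Q₀ = 0.02866 vs Keq = 7169 ⇒ Q<K, forward
Step 1:
                  A         J         E
  init        5.122     3.281      1.58
  Δ          -1.635     -3.27     1.635
  eq          3.487   0.01134     3.215
  solve Keq expr → x = 1.635; check Q = 7169
Then add 1.027 M of A.
Step 2:
                  A         J         E
  init        4.514   0.01134     3.215
  Δ       -6.8563e-04 -0.001371 6.8563e-04
  eq          4.513  0.009969     3.216
  solve Keq expr → x = 6.8563e-04; check Q = 7169

Direction: forward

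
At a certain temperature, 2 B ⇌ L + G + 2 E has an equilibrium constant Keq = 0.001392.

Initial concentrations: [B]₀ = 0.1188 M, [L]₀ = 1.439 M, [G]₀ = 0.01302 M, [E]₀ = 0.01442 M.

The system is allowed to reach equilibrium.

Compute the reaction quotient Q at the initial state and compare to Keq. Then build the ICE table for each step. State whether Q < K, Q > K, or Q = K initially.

Q₀ = 2.7604e-04 vs Keq = 0.001392 ⇒ Q<K, forward
Step 1:
                  B         L         G         E
  I          0.1188     1.439   0.01302   0.01442
  C        -0.01047  0.005236  0.005236   0.01047
  E          0.1083     1.444   0.01826   0.02489
  solve Keq expr → x = 0.005236; check Q = 0.001392

Q₀ = 2.7604e-04; Q < K (proceeds forward)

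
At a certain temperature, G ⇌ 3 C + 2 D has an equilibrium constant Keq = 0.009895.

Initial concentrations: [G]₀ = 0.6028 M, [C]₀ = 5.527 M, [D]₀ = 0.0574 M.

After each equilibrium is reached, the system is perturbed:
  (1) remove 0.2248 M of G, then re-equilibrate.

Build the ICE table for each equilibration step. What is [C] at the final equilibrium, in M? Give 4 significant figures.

Q₀ = 0.9228 vs Keq = 0.009895 ⇒ Q>K, reverse
Step 1:
                  G         C         D
  I          0.6028     5.527    0.0574
  C          0.0256   -0.0768   -0.0512
  E          0.6284      5.45  0.006197
  solve Keq expr → x = -0.0256; check Q = 0.009895
Then remove 0.2248 M of G.
Step 2:
                  G         C         D
  I          0.4036      5.45  0.006197
  C       6.1221e-04 -0.001837 -0.001224
  E          0.4042     5.448  0.004973
  solve Keq expr → x = -6.1221e-04; check Q = 0.009895

[C]_eq = 5.448 M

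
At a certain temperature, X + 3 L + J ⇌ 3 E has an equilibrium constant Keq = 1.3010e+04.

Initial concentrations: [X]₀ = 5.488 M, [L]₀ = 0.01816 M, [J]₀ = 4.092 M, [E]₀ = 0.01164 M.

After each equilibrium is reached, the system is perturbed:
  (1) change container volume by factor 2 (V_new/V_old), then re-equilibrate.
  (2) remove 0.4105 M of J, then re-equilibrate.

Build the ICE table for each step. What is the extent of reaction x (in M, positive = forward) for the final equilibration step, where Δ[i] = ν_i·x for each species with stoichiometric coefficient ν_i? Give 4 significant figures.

x = -8.7885e-06 M

Q₀ = 0.01173 vs Keq = 1.3010e+04 ⇒ Q<K, forward
Step 1:
                    X           L           J           E
  Initial       5.488     0.01816       4.092     0.01164
  Change    -0.005906    -0.01772   -0.005906     0.01772
  Equil         5.482  4.4280e-04       4.086     0.02936
  solve Keq expr → x = 0.005906; check Q = 1.3010e+04
Then change container volume by factor 2 (V_new/V_old).
Step 2:
                    X           L           J           E
  Initial       2.741  2.2140e-04       2.043     0.01468
  Change   4.2335e-05  1.2700e-04  4.2335e-05 -1.2700e-04
  Equil         2.741  3.4840e-04       2.043     0.01455
  solve Keq expr → x = -4.2335e-05; check Q = 1.3010e+04
Then remove 0.4105 M of J.
Step 3:
                    X           L           J           E
  Initial       2.741  3.4840e-04       1.633     0.01455
  Change   8.7885e-06  2.6366e-05  8.7885e-06 -2.6366e-05
  Equil         2.741  3.7477e-04       1.633     0.01453
  solve Keq expr → x = -8.7885e-06; check Q = 1.3010e+04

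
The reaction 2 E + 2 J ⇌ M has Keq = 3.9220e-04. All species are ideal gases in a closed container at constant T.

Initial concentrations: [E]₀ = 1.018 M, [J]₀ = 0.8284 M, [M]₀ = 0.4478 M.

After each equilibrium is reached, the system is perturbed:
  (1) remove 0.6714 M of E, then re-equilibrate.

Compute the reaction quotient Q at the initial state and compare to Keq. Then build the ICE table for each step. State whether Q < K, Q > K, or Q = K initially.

Q₀ = 0.6297 vs Keq = 3.9220e-04 ⇒ Q>K, reverse
Step 1:
                   E          J          M
  Initial      1.018     0.8284     0.4478
  Change      0.8872     0.8872    -0.4436
  Equil        1.905      1.716    0.00419
  solve Keq expr → x = -0.4436; check Q = 3.9220e-04
Then remove 0.6714 M of E.
Step 2:
                   E          J          M
  Initial      1.234      1.716    0.00419
  Change    0.004818   0.004818  -0.002409
  Equil        1.239       1.72   0.001781
  solve Keq expr → x = -0.002409; check Q = 3.9220e-04

Q₀ = 0.6297; Q > K (proceeds reverse)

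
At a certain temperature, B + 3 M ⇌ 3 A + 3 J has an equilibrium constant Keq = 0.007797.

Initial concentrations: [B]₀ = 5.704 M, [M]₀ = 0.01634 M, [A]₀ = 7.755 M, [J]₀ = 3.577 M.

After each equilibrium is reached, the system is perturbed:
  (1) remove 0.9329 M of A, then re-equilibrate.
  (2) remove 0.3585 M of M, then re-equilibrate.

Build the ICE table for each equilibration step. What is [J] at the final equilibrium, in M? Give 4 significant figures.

Q₀ = 8.5776e+08 vs Keq = 0.007797 ⇒ Q>K, reverse
Step 1:
                   B          M          A          J
  Initial      5.704    0.01634      7.755      3.577
  Change       1.099      3.298     -3.298     -3.298
  Equil        6.803      3.314      4.457     0.2794
  solve Keq expr → x = -1.099; check Q = 0.007797
Then remove 0.9329 M of A.
Step 2:
                   B          M          A          J
  Initial      6.803      3.314      3.524     0.2794
  Change    -0.02039   -0.06117    0.06117    0.06117
  Equil        6.783      3.253      3.586     0.3405
  solve Keq expr → x = 0.02039; check Q = 0.007797
Then remove 0.3585 M of M.
Step 3:
                   B          M          A          J
  Initial      6.783      2.894      3.586     0.3405
  Change     0.01046    0.03138   -0.03138   -0.03138
  Equil        6.793      2.926      3.554     0.3091
  solve Keq expr → x = -0.01046; check Q = 0.007797

[J]_eq = 0.3091 M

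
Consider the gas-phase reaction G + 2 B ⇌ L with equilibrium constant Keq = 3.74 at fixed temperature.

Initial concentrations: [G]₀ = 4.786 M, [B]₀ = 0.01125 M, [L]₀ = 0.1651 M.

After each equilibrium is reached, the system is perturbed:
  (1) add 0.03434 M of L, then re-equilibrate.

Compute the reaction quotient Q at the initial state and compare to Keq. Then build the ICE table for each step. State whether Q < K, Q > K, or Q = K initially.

Q₀ = 272.6; Q > K (proceeds reverse)

Q₀ = 272.6 vs Keq = 3.74 ⇒ Q>K, reverse
Step 1:
                    G           B           L
  init          4.786     0.01125      0.1651
  Δ           0.03658     0.07316    -0.03658
  eq            4.823     0.08441      0.1285
  solve Keq expr → x = -0.03658; check Q = 3.74
Then add 0.03434 M of L.
Step 2:
                    G           B           L
  init          4.823     0.08441      0.1629
  Δ          0.004606    0.009212   -0.004606
  eq            4.827     0.09363      0.1583
  solve Keq expr → x = -0.004606; check Q = 3.74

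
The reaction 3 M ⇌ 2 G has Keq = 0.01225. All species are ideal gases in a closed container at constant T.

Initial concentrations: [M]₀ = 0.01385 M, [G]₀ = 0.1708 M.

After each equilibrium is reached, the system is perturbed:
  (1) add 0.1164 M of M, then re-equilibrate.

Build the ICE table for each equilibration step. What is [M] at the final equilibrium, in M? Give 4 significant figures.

[M]_eq = 0.3518 M

Q₀ = 1.0981e+04 vs Keq = 0.01225 ⇒ Q>K, reverse
Step 1:
                   M          G
  init       0.01385     0.1708
  Δ           0.2355     -0.157
  eq          0.2494    0.01378
  solve Keq expr → x = -0.07851; check Q = 0.01225
Then add 0.1164 M of M.
Step 2:
                   M          G
  init        0.3658    0.01378
  Δ         -0.01397   0.009312
  eq          0.3518     0.0231
  solve Keq expr → x = 0.004656; check Q = 0.01225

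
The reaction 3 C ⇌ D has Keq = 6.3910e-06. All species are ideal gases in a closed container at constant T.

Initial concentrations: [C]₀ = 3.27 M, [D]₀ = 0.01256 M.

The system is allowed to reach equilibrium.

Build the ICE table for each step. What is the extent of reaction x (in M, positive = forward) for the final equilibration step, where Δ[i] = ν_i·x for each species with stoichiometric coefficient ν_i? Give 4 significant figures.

Q₀ = 3.5921e-04 vs Keq = 6.3910e-06 ⇒ Q>K, reverse
Step 1:
                   C          D
  I             3.27    0.01256
  C          0.03699   -0.01233
  E            3.307 2.3114e-04
  solve Keq expr → x = -0.01233; check Q = 6.3910e-06

x = -0.01233 M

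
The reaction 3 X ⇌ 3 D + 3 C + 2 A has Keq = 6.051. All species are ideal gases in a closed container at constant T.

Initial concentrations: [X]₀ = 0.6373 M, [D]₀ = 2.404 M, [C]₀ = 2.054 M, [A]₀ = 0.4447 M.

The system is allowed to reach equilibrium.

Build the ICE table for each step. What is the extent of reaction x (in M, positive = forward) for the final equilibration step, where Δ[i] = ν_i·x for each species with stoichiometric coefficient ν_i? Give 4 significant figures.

Q₀ = 91.98 vs Keq = 6.051 ⇒ Q>K, reverse
Step 1:
                    X           D           C           A
  I            0.6373       2.404       2.054      0.4447
  C            0.2563     -0.2563     -0.2563     -0.1708
  E            0.8936       2.148       1.798      0.2739
  solve Keq expr → x = -0.08542; check Q = 6.051

x = -0.08542 M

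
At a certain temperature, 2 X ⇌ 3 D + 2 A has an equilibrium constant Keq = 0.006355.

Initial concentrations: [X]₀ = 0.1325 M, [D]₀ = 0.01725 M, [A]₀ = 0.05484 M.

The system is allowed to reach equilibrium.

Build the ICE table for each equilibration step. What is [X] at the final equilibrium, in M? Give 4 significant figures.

Q₀ = 8.7929e-07 vs Keq = 0.006355 ⇒ Q<K, forward
Step 1:
                  X         D         A
  I          0.1325   0.01725   0.05484
  C        -0.06838    0.1026   0.06838
  E         0.06412    0.1198    0.1232
  solve Keq expr → x = 0.03419; check Q = 0.006355

[X]_eq = 0.06412 M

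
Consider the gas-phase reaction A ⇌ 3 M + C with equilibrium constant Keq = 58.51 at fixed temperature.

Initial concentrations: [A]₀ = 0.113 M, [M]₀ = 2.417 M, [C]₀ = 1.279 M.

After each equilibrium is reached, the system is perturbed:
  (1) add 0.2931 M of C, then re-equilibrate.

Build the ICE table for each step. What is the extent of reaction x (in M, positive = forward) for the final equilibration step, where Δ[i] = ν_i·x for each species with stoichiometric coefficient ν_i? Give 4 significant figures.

Q₀ = 159.8 vs Keq = 58.51 ⇒ Q>K, reverse
Step 1:
                   A          M          C
  init         0.113      2.417      1.279
  Δ          0.08906    -0.2672   -0.08906
  eq          0.2021       2.15       1.19
  solve Keq expr → x = -0.08906; check Q = 58.51
Then add 0.2931 M of C.
Step 2:
                   A          M          C
  init        0.2021       2.15      1.483
  Δ          0.02288   -0.06865   -0.02288
  eq          0.2249      2.081       1.46
  solve Keq expr → x = -0.02288; check Q = 58.51

x = -0.02288 M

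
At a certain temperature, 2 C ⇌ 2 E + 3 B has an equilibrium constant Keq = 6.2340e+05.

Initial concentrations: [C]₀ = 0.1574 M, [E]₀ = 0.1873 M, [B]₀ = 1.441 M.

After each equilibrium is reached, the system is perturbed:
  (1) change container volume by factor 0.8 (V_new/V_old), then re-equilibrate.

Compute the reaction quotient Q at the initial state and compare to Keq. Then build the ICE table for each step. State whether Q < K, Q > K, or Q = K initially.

Q₀ = 4.237 vs Keq = 6.2340e+05 ⇒ Q<K, forward
Step 1:
                   C          E          B
  Initial     0.1574     0.1873      1.441
  Change     -0.1565     0.1565     0.2347
  Equil   9.4440e-04     0.3438      1.676
  solve Keq expr → x = 0.07823; check Q = 6.2340e+05
Then change container volume by factor 0.8 (V_new/V_old).
Step 2:
                   C          E          B
  Initial    0.00118     0.4297      2.095
  Change  4.6668e-04 -4.6668e-04 -7.0002e-04
  Equil     0.001647     0.4292      2.094
  solve Keq expr → x = -2.3334e-04; check Q = 6.2340e+05

Q₀ = 4.237; Q < K (proceeds forward)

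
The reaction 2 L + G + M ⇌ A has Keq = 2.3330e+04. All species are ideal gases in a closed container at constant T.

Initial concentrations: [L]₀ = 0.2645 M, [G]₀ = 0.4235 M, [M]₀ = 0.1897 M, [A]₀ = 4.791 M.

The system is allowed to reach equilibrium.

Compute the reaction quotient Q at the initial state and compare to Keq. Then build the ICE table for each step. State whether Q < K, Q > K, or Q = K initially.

Q₀ = 852.4; Q < K (proceeds forward)

Q₀ = 852.4 vs Keq = 2.3330e+04 ⇒ Q<K, forward
Step 1:
                   L          G          M          A
  I           0.2645     0.4235     0.1897      4.791
  C          -0.1841   -0.09204   -0.09204    0.09204
  E          0.08041     0.3315    0.09766      4.883
  solve Keq expr → x = 0.09204; check Q = 2.3330e+04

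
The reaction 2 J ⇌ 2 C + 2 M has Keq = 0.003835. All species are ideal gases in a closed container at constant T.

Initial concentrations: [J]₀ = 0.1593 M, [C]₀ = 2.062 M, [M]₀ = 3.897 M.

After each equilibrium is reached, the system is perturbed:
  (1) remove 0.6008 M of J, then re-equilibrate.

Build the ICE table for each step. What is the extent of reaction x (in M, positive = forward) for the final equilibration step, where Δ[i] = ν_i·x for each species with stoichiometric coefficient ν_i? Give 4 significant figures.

x = -0.009217 M

Q₀ = 2545 vs Keq = 0.003835 ⇒ Q>K, reverse
Step 1:
                  J         C         M
  init       0.1593     2.062     3.897
  Δ           1.992    -1.992    -1.992
  eq          2.151   0.06994     1.905
  solve Keq expr → x = -0.996; check Q = 0.003835
Then remove 0.6008 M of J.
Step 2:
                  J         C         M
  init        1.551   0.06994     1.905
  Δ         0.01843  -0.01843  -0.01843
  eq          1.569    0.0515     1.887
  solve Keq expr → x = -0.009217; check Q = 0.003835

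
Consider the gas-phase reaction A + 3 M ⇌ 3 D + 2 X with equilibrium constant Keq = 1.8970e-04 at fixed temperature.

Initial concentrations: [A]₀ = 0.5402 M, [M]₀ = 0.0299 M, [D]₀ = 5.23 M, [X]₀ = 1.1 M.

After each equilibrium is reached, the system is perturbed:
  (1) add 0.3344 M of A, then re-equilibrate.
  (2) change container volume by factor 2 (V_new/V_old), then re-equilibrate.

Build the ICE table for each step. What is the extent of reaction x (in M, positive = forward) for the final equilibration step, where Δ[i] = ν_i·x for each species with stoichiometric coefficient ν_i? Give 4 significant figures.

Q₀ = 1.1987e+07 vs Keq = 1.8970e-04 ⇒ Q>K, reverse
Step 1:
                   A          M          D          X
  Initial     0.5402     0.0299       5.23        1.1
  Change      0.5477      1.643     -1.643     -1.095
  Equil        1.088      1.673      3.587   0.004576
  solve Keq expr → x = -0.5477; check Q = 1.8970e-04
Then add 0.3344 M of A.
Step 2:
                   A          M          D          X
  Initial      1.422      1.673      3.587   0.004576
  Change  -3.2449e-04 -9.7347e-04 9.7347e-04 6.4898e-04
  Equil        1.422      1.672      3.588   0.005225
  solve Keq expr → x = 3.2449e-04; check Q = 1.8970e-04
Then change container volume by factor 2 (V_new/V_old).
Step 3:
                   A          M          D          X
  Initial      0.711      0.836      1.794   0.002613
  Change  -5.3266e-04  -0.001598   0.001598   0.001065
  Equil       0.7105     0.8344      1.796   0.003678
  solve Keq expr → x = 5.3266e-04; check Q = 1.8970e-04

x = 5.3266e-04 M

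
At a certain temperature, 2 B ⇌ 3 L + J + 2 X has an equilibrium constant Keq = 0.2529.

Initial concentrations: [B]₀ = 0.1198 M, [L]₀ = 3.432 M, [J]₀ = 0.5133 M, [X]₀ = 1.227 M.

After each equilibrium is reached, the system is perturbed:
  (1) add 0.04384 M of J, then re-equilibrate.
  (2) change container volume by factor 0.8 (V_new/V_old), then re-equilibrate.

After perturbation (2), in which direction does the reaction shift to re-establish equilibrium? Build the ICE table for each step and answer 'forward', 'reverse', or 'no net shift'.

Direction: reverse

Q₀ = 2177 vs Keq = 0.2529 ⇒ Q>K, reverse
Step 1:
                   B          L          J          X
  Initial     0.1198      3.432     0.5133      1.227
  Change      0.8053     -1.208    -0.4027    -0.8053
  Equil       0.9251      2.224     0.1106     0.4217
  solve Keq expr → x = -0.4027; check Q = 0.2529
Then add 0.04384 M of J.
Step 2:
                   B          L          J          X
  Initial     0.9251      2.224     0.1545     0.4217
  Change     0.02679   -0.04019    -0.0134   -0.02679
  Equil       0.9519      2.184     0.1411     0.3949
  solve Keq expr → x = -0.0134; check Q = 0.2529
Then change container volume by factor 0.8 (V_new/V_old).
Step 3:
                   B          L          J          X
  Initial       1.19       2.73     0.1764     0.4936
  Change     0.08141    -0.1221   -0.04071   -0.08141
  Equil        1.271      2.608     0.1357     0.4122
  solve Keq expr → x = -0.04071; check Q = 0.2529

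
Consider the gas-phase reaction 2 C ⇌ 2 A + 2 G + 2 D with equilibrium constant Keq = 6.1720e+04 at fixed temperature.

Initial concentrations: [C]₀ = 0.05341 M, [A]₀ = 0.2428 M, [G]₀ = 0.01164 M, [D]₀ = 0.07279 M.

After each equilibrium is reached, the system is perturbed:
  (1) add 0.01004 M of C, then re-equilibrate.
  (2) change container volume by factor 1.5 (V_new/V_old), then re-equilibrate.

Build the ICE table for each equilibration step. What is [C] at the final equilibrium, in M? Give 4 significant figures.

Q₀ = 1.4835e-05 vs Keq = 6.1720e+04 ⇒ Q<K, forward
Step 1:
                   C          A          G          D
  I          0.05341     0.2428    0.01164    0.07279
  C          -0.0534     0.0534     0.0534     0.0534
  E       9.7854e-06     0.2962    0.06504     0.1262
  solve Keq expr → x = 0.0267; check Q = 6.1720e+04
Then add 0.01004 M of C.
Step 2:
                   C          A          G          D
  I          0.01005     0.2962    0.06504     0.1262
  C         -0.01004    0.01004    0.01004    0.01004
  E       1.2607e-05     0.3062    0.07508     0.1362
  solve Keq expr → x = 0.005019; check Q = 6.1720e+04
Then change container volume by factor 1.5 (V_new/V_old).
Step 3:
                   C          A          G          D
  I       8.4048e-06     0.2042    0.05005    0.09082
  C       -4.6687e-06 4.6687e-06 4.6687e-06 4.6687e-06
  E       3.7361e-06     0.2042    0.05006    0.09082
  solve Keq expr → x = 2.3344e-06; check Q = 6.1720e+04

[C]_eq = 3.7361e-06 M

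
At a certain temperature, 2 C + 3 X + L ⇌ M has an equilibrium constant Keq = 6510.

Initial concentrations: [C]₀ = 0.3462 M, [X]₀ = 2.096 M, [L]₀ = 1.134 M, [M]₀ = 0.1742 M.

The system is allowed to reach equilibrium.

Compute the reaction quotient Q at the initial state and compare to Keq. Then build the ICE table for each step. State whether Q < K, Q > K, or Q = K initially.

Q₀ = 0.1392; Q < K (proceeds forward)

Q₀ = 0.1392 vs Keq = 6510 ⇒ Q<K, forward
Step 1:
                  C         X         L         M
  Initial    0.3462     2.096     1.134    0.1742
  Change    -0.3425   -0.5137   -0.1712    0.1712
  Equil     0.00373     1.582    0.9628    0.3454
  solve Keq expr → x = 0.1712; check Q = 6510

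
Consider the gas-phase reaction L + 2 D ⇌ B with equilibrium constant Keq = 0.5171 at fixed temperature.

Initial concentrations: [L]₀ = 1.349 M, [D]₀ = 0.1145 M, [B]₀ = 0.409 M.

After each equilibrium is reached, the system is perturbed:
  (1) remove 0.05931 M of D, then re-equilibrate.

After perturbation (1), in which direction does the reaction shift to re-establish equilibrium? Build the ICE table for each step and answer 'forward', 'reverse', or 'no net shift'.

Q₀ = 23.13 vs Keq = 0.5171 ⇒ Q>K, reverse
Step 1:
                    L           D           B
  I             1.349      0.1145       0.409
  C            0.1989      0.3978     -0.1989
  E             1.548      0.5123      0.2101
  solve Keq expr → x = -0.1989; check Q = 0.5171
Then remove 0.05931 M of D.
Step 2:
                    L           D           B
  I             1.548       0.453      0.2101
  C           0.01743     0.03486    -0.01743
  E             1.565      0.4879      0.1927
  solve Keq expr → x = -0.01743; check Q = 0.5171

Direction: reverse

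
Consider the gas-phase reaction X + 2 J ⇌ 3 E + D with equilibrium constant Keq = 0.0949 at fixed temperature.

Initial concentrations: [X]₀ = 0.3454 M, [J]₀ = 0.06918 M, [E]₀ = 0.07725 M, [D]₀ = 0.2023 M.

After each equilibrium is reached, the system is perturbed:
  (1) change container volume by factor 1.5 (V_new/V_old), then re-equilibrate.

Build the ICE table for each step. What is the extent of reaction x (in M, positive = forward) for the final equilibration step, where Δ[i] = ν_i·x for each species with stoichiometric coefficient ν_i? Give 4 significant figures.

x = 0.001554 M

Q₀ = 0.05642 vs Keq = 0.0949 ⇒ Q<K, forward
Step 1:
                   X          J          E          D
  init        0.3454    0.06918    0.07725     0.2023
  Δ        -0.002912  -0.005824   0.008736   0.002912
  eq          0.3425    0.06336    0.08599     0.2052
  solve Keq expr → x = 0.002912; check Q = 0.0949
Then change container volume by factor 1.5 (V_new/V_old).
Step 2:
                   X          J          E          D
  init        0.2283    0.04224    0.05732     0.1368
  Δ        -0.001554  -0.003107   0.004661   0.001554
  eq          0.2268    0.03913    0.06198     0.1384
  solve Keq expr → x = 0.001554; check Q = 0.0949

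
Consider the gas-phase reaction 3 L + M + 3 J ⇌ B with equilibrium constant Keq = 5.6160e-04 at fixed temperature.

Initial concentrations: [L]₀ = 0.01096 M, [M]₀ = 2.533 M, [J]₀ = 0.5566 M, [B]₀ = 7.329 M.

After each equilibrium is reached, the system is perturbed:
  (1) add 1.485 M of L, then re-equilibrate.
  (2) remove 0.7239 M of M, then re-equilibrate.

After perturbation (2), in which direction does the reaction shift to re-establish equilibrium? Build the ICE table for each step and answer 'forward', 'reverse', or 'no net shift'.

Direction: reverse

Q₀ = 1.2745e+07 vs Keq = 5.6160e-04 ⇒ Q>K, reverse
Step 1:
                    L           M           J           B
  Initial     0.01096       2.533      0.5566       7.329
  Change        3.515       1.172       3.515      -1.172
  Equil         3.526       3.705       4.072       6.157
  solve Keq expr → x = -1.172; check Q = 5.6160e-04
Then add 1.485 M of L.
Step 2:
                    L           M           J           B
  Initial       5.011       3.705       4.072       6.157
  Change      -0.6622     -0.2207     -0.6622      0.2207
  Equil         4.349       3.484       3.409       6.378
  solve Keq expr → x = 0.2207; check Q = 5.6160e-04
Then remove 0.7239 M of M.
Step 3:
                    L           M           J           B
  Initial       4.349        2.76       3.409       6.378
  Change       0.1359     0.04529      0.1359    -0.04529
  Equil         4.485       2.805       3.545       6.333
  solve Keq expr → x = -0.04529; check Q = 5.6160e-04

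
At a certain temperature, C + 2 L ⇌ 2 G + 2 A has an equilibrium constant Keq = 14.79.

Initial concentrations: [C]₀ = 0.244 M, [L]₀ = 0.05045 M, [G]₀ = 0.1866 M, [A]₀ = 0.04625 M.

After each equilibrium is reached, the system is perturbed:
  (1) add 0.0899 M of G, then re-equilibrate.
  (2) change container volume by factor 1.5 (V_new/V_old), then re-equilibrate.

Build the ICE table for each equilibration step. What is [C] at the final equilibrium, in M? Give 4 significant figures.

Q₀ = 0.1199 vs Keq = 14.79 ⇒ Q<K, forward
Step 1:
                   C          L          G          A
  I            0.244    0.05045     0.1866    0.04625
  C         -0.01988   -0.03976    0.03976    0.03976
  E           0.2241    0.01069     0.2264    0.08601
  solve Keq expr → x = 0.01988; check Q = 14.79
Then add 0.0899 M of G.
Step 2:
                   C          L          G          A
  I           0.2241    0.01069     0.3163    0.08601
  C          0.00172   0.003439  -0.003439  -0.003439
  E           0.2258    0.01413     0.3128    0.08257
  solve Keq expr → x = -0.00172; check Q = 14.79
Then change container volume by factor 1.5 (V_new/V_old).
Step 3:
                   C          L          G          A
  I           0.1506   0.009422     0.2085    0.05505
  C       -7.2590e-04  -0.001452   0.001452   0.001452
  E           0.1498    0.00797       0.21     0.0565
  solve Keq expr → x = 7.2590e-04; check Q = 14.79

[C]_eq = 0.1498 M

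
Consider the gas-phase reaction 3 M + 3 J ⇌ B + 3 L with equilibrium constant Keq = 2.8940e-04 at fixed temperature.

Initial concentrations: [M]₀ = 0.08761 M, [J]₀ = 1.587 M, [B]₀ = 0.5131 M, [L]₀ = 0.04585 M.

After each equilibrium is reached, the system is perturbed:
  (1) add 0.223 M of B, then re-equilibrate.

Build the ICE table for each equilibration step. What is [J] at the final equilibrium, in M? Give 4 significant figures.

[J]_eq = 1.619 M

Q₀ = 0.0184 vs Keq = 2.8940e-04 ⇒ Q>K, reverse
Step 1:
                    M           J           B           L
  I           0.08761       1.587      0.5131     0.04585
  C           0.03003     0.03003    -0.01001    -0.03003
  E            0.1176       1.617      0.5031     0.01582
  solve Keq expr → x = -0.01001; check Q = 2.8940e-04
Then add 0.223 M of B.
Step 2:
                    M           J           B           L
  I            0.1176       1.617      0.7261     0.01582
  C          0.001612    0.001612 -5.3726e-04   -0.001612
  E            0.1193       1.619      0.7256     0.01421
  solve Keq expr → x = -5.3726e-04; check Q = 2.8940e-04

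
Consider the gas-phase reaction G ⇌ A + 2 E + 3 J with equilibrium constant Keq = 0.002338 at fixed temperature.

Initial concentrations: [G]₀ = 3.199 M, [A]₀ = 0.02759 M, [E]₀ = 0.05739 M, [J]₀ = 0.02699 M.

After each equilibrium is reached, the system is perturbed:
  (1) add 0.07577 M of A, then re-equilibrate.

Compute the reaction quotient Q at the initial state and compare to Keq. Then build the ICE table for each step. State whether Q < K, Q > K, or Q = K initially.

Q₀ = 5.5849e-10; Q < K (proceeds forward)

Q₀ = 5.5849e-10 vs Keq = 0.002338 ⇒ Q<K, forward
Step 1:
                    G           A           E           J
  Initial       3.199     0.02759     0.05739     0.02699
  Change      -0.1822      0.1822      0.3645      0.5467
  Equil         3.017      0.2098      0.4219      0.5737
  solve Keq expr → x = 0.1822; check Q = 0.002338
Then add 0.07577 M of A.
Step 2:
                    G           A           E           J
  Initial       3.017      0.2856      0.4219      0.5737
  Change      0.01036    -0.01036    -0.02073    -0.03109
  Equil         3.027      0.2752      0.4012      0.5426
  solve Keq expr → x = -0.01036; check Q = 0.002338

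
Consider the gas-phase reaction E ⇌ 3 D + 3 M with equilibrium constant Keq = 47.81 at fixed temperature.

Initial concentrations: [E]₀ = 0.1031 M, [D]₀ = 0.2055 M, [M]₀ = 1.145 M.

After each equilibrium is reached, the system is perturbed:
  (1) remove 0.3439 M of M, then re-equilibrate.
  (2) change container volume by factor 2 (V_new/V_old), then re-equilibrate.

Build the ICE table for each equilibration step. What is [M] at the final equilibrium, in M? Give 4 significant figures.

Q₀ = 0.1264 vs Keq = 47.81 ⇒ Q<K, forward
Step 1:
                    E           D           M
  I            0.1031      0.2055       1.145
  C          -0.09575      0.2872      0.2872
  E          0.007352      0.4927       1.432
  solve Keq expr → x = 0.09575; check Q = 47.81
Then remove 0.3439 M of M.
Step 2:
                    E           D           M
  I          0.007352      0.4927       1.088
  C         -0.003788     0.01136     0.01136
  E          0.003564      0.5041         1.1
  solve Keq expr → x = 0.003788; check Q = 47.81
Then change container volume by factor 2 (V_new/V_old).
Step 3:
                    E           D           M
  I          0.001782      0.2521      0.5499
  C         -0.001721    0.005163    0.005163
  E        6.0856e-05      0.2572       0.555
  solve Keq expr → x = 0.001721; check Q = 47.81

[M]_eq = 0.555 M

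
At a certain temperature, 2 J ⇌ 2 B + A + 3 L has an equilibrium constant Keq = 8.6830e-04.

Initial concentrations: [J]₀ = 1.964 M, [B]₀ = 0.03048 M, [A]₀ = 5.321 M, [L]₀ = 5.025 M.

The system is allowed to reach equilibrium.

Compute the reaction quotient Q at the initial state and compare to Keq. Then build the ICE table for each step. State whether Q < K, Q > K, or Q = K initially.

Q₀ = 0.1626 vs Keq = 8.6830e-04 ⇒ Q>K, reverse
Step 1:
                   J          B          A          L
  Initial      1.964    0.03048      5.321      5.025
  Change     0.02819   -0.02819   -0.01409   -0.04228
  Equil        1.992   0.002291      5.307      4.983
  solve Keq expr → x = -0.01409; check Q = 8.6830e-04

Q₀ = 0.1626; Q > K (proceeds reverse)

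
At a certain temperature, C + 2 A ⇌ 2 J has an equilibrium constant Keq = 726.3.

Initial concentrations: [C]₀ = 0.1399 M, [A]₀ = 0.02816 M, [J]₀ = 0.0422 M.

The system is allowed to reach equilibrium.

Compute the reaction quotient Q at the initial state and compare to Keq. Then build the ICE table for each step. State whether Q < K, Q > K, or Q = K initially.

Q₀ = 16.05 vs Keq = 726.3 ⇒ Q<K, forward
Step 1:
                   C          A          J
  Initial     0.1399    0.02816     0.0422
  Change    -0.01079   -0.02157    0.02157
  Equil       0.1291   0.006586    0.06377
  solve Keq expr → x = 0.01079; check Q = 726.3

Q₀ = 16.05; Q < K (proceeds forward)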